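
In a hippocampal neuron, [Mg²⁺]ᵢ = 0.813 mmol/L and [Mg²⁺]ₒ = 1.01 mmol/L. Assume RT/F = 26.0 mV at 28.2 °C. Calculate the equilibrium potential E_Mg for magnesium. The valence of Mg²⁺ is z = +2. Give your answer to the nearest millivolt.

3 mV

E = (26.0/z) · ln([Mg²⁺]_out/[Mg²⁺]_in) with z = +2.
= (26.0/2) · ln(1.01/0.813) = 13.00 · ln(1.242)
= 13.00 · (0.2170) = 2.82 mV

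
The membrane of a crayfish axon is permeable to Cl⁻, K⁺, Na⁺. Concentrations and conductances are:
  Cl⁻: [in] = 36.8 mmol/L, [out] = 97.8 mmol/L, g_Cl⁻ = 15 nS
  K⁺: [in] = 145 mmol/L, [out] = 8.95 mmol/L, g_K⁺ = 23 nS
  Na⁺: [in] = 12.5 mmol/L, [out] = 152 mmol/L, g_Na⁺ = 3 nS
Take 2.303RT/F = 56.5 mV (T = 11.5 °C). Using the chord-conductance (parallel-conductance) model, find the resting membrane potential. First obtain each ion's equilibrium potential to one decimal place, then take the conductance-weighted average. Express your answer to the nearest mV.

E_Cl⁻ = (56.5/-1)·log₁₀(97.8/36.8) = -24.0 mV
E_K⁺ = (56.5/1)·log₁₀(8.95/145) = -68.3 mV
E_Na⁺ = (56.5/1)·log₁₀(152/12.5) = 61.3 mV
Vm = (Σ gᵢEᵢ)/(Σ gᵢ) = (15·-24.0 + 23·-68.3 + 3·61.3) / (15 + 23 + 3)
= -1747.00 / 41 = -42.61 mV

-43 mV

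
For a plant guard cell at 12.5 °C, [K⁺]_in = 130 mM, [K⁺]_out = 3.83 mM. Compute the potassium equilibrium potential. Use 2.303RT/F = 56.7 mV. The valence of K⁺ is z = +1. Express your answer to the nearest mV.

-87 mV

E = (56.7/z) · log₁₀([K⁺]_out/[K⁺]_in) with z = +1.
= (56.7/1) · log₁₀(3.83/130) = 56.70 · log₁₀(0.02946)
= 56.70 · (-1.5307) = -86.79 mV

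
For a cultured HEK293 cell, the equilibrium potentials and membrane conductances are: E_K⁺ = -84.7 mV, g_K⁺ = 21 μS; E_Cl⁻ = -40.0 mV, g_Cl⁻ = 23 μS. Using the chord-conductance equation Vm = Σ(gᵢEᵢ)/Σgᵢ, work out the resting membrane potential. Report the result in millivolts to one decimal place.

Σ gᵢEᵢ = 21·(-84.7) + 23·(-40.0) = -2698.70
Σ gᵢ = 21 + 23 = 44
Vm = -2698.70 / 44 = -61.33 mV

-61.3 mV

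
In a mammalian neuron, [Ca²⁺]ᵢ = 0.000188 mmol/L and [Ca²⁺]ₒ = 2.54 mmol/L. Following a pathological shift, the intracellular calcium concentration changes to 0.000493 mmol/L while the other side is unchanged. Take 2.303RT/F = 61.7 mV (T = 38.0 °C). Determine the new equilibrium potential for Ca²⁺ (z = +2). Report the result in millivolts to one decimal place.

After the shift: [Ca²⁺]_out = 2.54, [Ca²⁺]_in = 0.000493 mmol/L.
E_new = (61.7/2)·log₁₀(2.54/0.000493) = 30.85 · (3.7120) = 114.51 mV

114.5 mV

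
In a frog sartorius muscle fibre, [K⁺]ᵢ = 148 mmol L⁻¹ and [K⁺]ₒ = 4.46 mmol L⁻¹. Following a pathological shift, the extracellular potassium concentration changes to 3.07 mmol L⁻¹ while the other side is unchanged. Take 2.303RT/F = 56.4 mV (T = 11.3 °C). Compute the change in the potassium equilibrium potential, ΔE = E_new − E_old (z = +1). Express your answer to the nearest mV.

E_old = (56.4/1)·log₁₀(4.46/148) = -85.78 mV
E_new = (56.4/1)·log₁₀(3.07/148) = -94.93 mV
ΔE = -94.93 − (-85.78) = -9.15 mV

-9 mV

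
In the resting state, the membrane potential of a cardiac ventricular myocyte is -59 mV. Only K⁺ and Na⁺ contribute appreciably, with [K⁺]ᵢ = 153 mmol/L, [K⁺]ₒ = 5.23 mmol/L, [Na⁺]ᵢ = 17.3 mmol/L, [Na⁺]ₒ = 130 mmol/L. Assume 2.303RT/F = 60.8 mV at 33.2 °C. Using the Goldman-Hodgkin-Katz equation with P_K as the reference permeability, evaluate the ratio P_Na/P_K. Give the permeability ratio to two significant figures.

Let α = P_Na/P_K. GHK: Vm = 60.8·log₁₀[(Kₒ + α·Naₒ)/(Kᵢ + α·Naᵢ)].
10^(Vm/60.8) = 10^(-59.0/60.8) = 0.10705
So 0.10705·(Kᵢ + α·Naᵢ) = Kₒ + α·Naₒ → α = (0.10705·153.0 − 5.23) / (130.0 − 0.10705·17.3)
α = (16.38 − 5.23) / (130.0 − 1.852) = 11.15/128.1 = 0.087

0.087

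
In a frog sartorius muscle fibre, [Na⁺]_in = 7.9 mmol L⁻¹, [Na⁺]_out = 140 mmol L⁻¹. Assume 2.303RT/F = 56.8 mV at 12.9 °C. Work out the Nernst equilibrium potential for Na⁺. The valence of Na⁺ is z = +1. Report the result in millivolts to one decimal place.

E = (56.8/z) · log₁₀([Na⁺]_out/[Na⁺]_in) with z = +1.
= (56.8/1) · log₁₀(140/7.9) = 56.80 · log₁₀(17.72)
= 56.80 · (1.2485) = 70.91 mV

70.9 mV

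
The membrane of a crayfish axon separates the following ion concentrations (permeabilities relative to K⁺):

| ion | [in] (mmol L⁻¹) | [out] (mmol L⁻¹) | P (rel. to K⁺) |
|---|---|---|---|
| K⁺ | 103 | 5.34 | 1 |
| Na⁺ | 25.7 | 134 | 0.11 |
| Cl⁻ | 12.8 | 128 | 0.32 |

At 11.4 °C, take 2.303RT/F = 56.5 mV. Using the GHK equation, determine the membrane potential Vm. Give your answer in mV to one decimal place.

-44.3 mV

Vm = 56.5 · log₁₀[(Σ P·[cation]ₒ + Σ P·[anion]ᵢ) / (Σ P·[cation]ᵢ + Σ P·[anion]ₒ)]
Numerator = 1×5.34 + 0.11×134 + 0.32×12.8 = 24.18
Denominator = 1×103 + 0.11×25.7 + 0.32×128 = 146.8
Vm = 56.5 · log₁₀(0.1647) = 56.5 × (-0.7833) = -44.26 mV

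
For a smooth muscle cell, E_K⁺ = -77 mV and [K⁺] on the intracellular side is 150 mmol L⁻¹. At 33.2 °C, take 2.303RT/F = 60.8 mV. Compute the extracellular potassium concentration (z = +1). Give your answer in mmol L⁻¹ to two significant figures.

8.1 mmol L⁻¹

Nernst: E = (60.8/1) · log₁₀([out]/[in]), so log₁₀([out]/[in]) = -77.0 × 1 / 60.8 = -1.2664.
[out]/[in] = 10^(-1.2664) = 0.05414.
[out] = 0.05414 × 150 = 8.122 mmol L⁻¹.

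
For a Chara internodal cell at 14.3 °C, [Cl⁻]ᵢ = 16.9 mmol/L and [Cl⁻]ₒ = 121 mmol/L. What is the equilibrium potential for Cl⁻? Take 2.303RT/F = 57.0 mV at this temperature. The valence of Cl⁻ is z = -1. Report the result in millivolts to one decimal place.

-48.7 mV

E = (57.0/z) · log₁₀([Cl⁻]_out/[Cl⁻]_in) with z = -1.
For an anion, dividing by z = -1 reverses the sign.
= (57.0/-1) · log₁₀(121/16.9) = -57.00 · log₁₀(7.16)
= -57.00 · (0.8549) = -48.73 mV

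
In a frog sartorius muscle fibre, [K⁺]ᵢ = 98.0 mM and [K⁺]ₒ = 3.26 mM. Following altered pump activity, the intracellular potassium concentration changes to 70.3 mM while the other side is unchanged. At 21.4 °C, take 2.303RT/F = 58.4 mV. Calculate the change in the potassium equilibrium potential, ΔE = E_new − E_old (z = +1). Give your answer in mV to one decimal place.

E_old = (58.4/1)·log₁₀(3.26/98.0) = -86.32 mV
E_new = (58.4/1)·log₁₀(3.26/70.3) = -77.89 mV
ΔE = -77.89 − (-86.32) = 8.43 mV

8.4 mV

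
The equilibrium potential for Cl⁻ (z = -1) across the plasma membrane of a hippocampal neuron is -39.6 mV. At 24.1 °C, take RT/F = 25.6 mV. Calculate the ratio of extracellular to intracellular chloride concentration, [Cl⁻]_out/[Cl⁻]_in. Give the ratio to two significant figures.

4.7

ln([out]/[in]) = E·z/(25.6) = -39.6 × -1 / 25.6 = 1.5469
[out]/[in] = e^(1.5469) = 4.697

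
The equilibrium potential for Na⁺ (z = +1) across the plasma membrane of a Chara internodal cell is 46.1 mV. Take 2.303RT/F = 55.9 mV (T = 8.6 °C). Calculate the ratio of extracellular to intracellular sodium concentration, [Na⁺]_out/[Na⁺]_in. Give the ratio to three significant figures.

6.68

log₁₀([out]/[in]) = E·z/(55.9) = 46.1 × 1 / 55.9 = 0.8247
[out]/[in] = 10^(0.8247) = 6.679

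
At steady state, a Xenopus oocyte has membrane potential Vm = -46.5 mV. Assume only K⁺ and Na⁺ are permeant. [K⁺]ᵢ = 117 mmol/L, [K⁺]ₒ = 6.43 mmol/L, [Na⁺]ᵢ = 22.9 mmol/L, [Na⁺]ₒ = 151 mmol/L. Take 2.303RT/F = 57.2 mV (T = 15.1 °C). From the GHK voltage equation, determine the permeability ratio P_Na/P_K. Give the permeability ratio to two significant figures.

0.078

Let α = P_Na/P_K. GHK: Vm = 57.2·log₁₀[(Kₒ + α·Naₒ)/(Kᵢ + α·Naᵢ)].
10^(Vm/57.2) = 10^(-46.5/57.2) = 0.15384
So 0.15384·(Kᵢ + α·Naᵢ) = Kₒ + α·Naₒ → α = (0.15384·117.0 − 6.43) / (151.0 − 0.15384·22.9)
α = (18 − 6.43) / (151.0 − 3.523) = 11.57/147.5 = 0.07845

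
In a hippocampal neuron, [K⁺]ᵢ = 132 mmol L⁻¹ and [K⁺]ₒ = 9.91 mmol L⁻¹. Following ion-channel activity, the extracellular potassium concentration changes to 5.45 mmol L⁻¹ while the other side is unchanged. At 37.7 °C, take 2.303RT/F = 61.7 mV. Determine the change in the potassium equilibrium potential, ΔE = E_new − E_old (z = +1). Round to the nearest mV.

-16 mV

E_old = (61.7/1)·log₁₀(9.91/132) = -69.38 mV
E_new = (61.7/1)·log₁₀(5.45/132) = -85.40 mV
ΔE = -85.40 − (-69.38) = -16.02 mV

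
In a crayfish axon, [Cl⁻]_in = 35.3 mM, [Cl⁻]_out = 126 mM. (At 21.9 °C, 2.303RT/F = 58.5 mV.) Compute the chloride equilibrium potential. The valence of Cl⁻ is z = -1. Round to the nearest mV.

E = (58.5/z) · log₁₀([Cl⁻]_out/[Cl⁻]_in) with z = -1.
For an anion, dividing by z = -1 reverses the sign.
= (58.5/-1) · log₁₀(126/35.3) = -58.50 · log₁₀(3.569)
= -58.50 · (0.5526) = -32.33 mV

-32 mV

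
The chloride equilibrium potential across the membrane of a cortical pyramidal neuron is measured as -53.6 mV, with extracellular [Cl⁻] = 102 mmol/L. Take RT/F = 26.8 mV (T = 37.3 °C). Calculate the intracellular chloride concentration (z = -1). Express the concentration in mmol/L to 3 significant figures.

13.8 mmol/L

Nernst: E = (26.8/-1) · ln([out]/[in]), so ln([out]/[in]) = -53.6 × -1 / 26.8 = 2.0000.
[out]/[in] = e^(2.0000) = 7.389.
[in] = 102 / 7.389 = 13.8 mmol/L.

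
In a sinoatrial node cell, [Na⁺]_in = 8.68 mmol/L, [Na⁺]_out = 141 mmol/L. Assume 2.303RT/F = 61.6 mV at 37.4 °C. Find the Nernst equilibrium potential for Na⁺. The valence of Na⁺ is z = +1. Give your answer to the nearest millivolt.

E = (61.6/z) · log₁₀([Na⁺]_out/[Na⁺]_in) with z = +1.
= (61.6/1) · log₁₀(141/8.68) = 61.60 · log₁₀(16.24)
= 61.60 · (1.2107) = 74.58 mV

75 mV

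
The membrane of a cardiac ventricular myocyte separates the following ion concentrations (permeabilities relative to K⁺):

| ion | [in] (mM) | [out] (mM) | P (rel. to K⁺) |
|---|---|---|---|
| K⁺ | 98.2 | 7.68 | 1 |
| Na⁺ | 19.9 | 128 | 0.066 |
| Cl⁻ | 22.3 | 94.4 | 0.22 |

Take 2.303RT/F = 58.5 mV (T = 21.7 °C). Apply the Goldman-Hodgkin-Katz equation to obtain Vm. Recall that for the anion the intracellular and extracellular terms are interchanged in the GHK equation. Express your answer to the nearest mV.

-44 mV

Vm = 58.5 · log₁₀[(Σ P·[cation]ₒ + Σ P·[anion]ᵢ) / (Σ P·[cation]ᵢ + Σ P·[anion]ₒ)]
Numerator = 1×7.68 + 0.066×128 + 0.22×22.3 = 21.03
Denominator = 1×98.2 + 0.066×19.9 + 0.22×94.4 = 120.3
Vm = 58.5 · log₁₀(0.17487) = 58.5 × (-0.7573) = -44.30 mV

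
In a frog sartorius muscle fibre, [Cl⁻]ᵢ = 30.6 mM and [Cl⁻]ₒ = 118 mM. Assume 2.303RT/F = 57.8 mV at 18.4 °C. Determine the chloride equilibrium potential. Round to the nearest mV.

-34 mV

E = (57.8/z) · log₁₀([Cl⁻]_out/[Cl⁻]_in) with z = -1.
For an anion, dividing by z = -1 reverses the sign.
= (57.8/-1) · log₁₀(118/30.6) = -57.80 · log₁₀(3.856)
= -57.80 · (0.5862) = -33.88 mV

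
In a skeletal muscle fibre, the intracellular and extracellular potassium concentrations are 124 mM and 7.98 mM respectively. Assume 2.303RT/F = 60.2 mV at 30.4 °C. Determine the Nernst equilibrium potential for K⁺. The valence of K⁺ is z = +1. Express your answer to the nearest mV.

-72 mV

E = (60.2/z) · log₁₀([K⁺]_out/[K⁺]_in) with z = +1.
= (60.2/1) · log₁₀(7.98/124) = 60.20 · log₁₀(0.06435)
= 60.20 · (-1.1914) = -71.72 mV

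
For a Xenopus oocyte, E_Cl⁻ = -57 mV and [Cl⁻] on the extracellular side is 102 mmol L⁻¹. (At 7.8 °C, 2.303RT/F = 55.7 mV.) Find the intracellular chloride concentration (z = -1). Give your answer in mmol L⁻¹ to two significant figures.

Nernst: E = (55.7/-1) · log₁₀([out]/[in]), so log₁₀([out]/[in]) = -57.0 × -1 / 55.7 = 1.0233.
[out]/[in] = 10^(1.0233) = 10.55.
[in] = 102 / 10.55 = 9.666 mmol L⁻¹.

9.7 mmol L⁻¹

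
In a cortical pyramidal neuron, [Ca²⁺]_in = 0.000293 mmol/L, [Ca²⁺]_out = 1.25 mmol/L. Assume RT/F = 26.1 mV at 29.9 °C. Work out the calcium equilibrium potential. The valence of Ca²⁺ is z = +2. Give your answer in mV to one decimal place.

109.1 mV

E = (26.1/z) · ln([Ca²⁺]_out/[Ca²⁺]_in) with z = +2.
= (26.1/2) · ln(1.25/0.000293) = 13.05 · ln(4266)
= 13.05 · (8.3585) = 109.08 mV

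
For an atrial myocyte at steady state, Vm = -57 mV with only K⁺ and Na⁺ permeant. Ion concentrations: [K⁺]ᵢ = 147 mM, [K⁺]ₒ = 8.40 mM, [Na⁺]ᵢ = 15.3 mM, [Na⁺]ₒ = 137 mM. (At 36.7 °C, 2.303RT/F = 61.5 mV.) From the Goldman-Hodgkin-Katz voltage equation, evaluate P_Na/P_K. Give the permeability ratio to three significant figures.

Let α = P_Na/P_K. GHK: Vm = 61.5·log₁₀[(Kₒ + α·Naₒ)/(Kᵢ + α·Naᵢ)].
10^(Vm/61.5) = 10^(-57.0/61.5) = 0.11835
So 0.11835·(Kᵢ + α·Naᵢ) = Kₒ + α·Naₒ → α = (0.11835·147.0 − 8.4) / (137.0 − 0.11835·15.3)
α = (17.4 − 8.4) / (137.0 − 1.811) = 8.998/135.2 = 0.06656

0.0666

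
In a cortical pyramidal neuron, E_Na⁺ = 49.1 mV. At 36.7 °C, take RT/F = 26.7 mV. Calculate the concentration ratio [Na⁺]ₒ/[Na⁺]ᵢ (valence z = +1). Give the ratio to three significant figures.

6.29

ln([out]/[in]) = E·z/(26.7) = 49.1 × 1 / 26.7 = 1.8390
[out]/[in] = e^(1.8390) = 6.29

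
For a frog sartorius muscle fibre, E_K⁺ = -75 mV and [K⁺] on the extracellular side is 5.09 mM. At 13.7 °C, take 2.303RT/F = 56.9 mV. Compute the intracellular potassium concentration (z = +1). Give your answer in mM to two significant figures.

110 mM

Nernst: E = (56.9/1) · log₁₀([out]/[in]), so log₁₀([out]/[in]) = -75.0 × 1 / 56.9 = -1.3181.
[out]/[in] = 10^(-1.3181) = 0.04807.
[in] = 5.09 / 0.04807 = 105.9 mM.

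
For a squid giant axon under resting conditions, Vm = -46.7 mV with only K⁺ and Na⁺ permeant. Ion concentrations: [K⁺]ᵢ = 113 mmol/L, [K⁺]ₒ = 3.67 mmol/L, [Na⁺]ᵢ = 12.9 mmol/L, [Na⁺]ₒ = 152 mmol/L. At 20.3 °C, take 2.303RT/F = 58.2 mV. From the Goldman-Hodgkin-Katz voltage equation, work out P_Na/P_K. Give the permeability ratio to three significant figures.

0.0943

Let α = P_Na/P_K. GHK: Vm = 58.2·log₁₀[(Kₒ + α·Naₒ)/(Kᵢ + α·Naᵢ)].
10^(Vm/58.2) = 10^(-46.7/58.2) = 0.15761
So 0.15761·(Kᵢ + α·Naᵢ) = Kₒ + α·Naₒ → α = (0.15761·113.0 − 3.67) / (152.0 − 0.15761·12.9)
α = (17.81 − 3.67) / (152.0 − 2.033) = 14.14/150 = 0.09429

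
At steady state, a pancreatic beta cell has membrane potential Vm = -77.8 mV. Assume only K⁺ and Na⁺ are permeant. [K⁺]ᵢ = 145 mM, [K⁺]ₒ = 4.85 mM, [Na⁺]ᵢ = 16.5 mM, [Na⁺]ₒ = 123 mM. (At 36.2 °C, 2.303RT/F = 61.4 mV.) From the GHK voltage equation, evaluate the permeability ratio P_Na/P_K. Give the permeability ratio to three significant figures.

Let α = P_Na/P_K. GHK: Vm = 61.4·log₁₀[(Kₒ + α·Naₒ)/(Kᵢ + α·Naᵢ)].
10^(Vm/61.4) = 10^(-77.8/61.4) = 0.054063
So 0.054063·(Kᵢ + α·Naᵢ) = Kₒ + α·Naₒ → α = (0.054063·145.0 − 4.85) / (123.0 − 0.054063·16.5)
α = (7.839 − 4.85) / (123.0 − 0.892) = 2.989/122.1 = 0.02448

0.0245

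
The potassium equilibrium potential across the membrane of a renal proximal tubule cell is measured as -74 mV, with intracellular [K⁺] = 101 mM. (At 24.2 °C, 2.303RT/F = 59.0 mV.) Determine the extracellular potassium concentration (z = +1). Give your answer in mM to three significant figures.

5.62 mM

Nernst: E = (59.0/1) · log₁₀([out]/[in]), so log₁₀([out]/[in]) = -74.0 × 1 / 59.0 = -1.2542.
[out]/[in] = 10^(-1.2542) = 0.05569.
[out] = 0.05569 × 101 = 5.625 mM.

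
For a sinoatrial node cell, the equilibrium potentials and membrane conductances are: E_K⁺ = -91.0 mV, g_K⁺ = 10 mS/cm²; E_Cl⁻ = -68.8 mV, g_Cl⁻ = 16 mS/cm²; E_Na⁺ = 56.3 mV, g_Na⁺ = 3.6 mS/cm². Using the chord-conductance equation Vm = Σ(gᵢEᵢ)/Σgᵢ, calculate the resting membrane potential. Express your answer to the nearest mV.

-61 mV

Σ gᵢEᵢ = 10·(-91.0) + 16·(-68.8) + 3.6·(56.3) = -1808.12
Σ gᵢ = 10 + 16 + 3.6 = 29.6
Vm = -1808.12 / 29.6 = -61.09 mV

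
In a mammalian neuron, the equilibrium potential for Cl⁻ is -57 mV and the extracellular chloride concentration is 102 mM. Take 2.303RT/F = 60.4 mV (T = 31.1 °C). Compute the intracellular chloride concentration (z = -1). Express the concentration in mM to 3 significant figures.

Nernst: E = (60.4/-1) · log₁₀([out]/[in]), so log₁₀([out]/[in]) = -57.0 × -1 / 60.4 = 0.9437.
[out]/[in] = 10^(0.9437) = 8.784.
[in] = 102 / 8.784 = 11.61 mM.

11.6 mM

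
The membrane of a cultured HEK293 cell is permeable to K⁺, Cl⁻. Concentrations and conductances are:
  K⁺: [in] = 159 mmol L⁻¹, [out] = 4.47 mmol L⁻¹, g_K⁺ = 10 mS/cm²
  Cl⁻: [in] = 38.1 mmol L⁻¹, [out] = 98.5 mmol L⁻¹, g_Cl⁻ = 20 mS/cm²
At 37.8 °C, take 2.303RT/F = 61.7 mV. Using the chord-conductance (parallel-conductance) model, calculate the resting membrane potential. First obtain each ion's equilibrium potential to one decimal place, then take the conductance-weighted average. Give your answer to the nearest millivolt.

-49 mV

E_K⁺ = (61.7/1)·log₁₀(4.47/159) = -95.7 mV
E_Cl⁻ = (61.7/-1)·log₁₀(98.5/38.1) = -25.5 mV
Vm = (Σ gᵢEᵢ)/(Σ gᵢ) = (10·-95.7 + 20·-25.5) / (10 + 20)
= -1467.00 / 30 = -48.90 mV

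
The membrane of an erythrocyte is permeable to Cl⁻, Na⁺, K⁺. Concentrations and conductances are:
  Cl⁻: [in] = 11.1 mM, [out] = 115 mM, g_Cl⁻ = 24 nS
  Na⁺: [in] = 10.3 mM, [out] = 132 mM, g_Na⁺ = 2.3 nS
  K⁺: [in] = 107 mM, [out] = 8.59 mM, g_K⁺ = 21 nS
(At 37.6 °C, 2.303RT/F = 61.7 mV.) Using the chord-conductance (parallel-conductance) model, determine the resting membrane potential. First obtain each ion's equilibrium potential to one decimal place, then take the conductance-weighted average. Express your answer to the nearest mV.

E_Cl⁻ = (61.7/-1)·log₁₀(115/11.1) = -62.6 mV
E_Na⁺ = (61.7/1)·log₁₀(132/10.3) = 68.3 mV
E_K⁺ = (61.7/1)·log₁₀(8.59/107) = -67.6 mV
Vm = (Σ gᵢEᵢ)/(Σ gᵢ) = (24·-62.6 + 2.3·68.3 + 21·-67.6) / (24 + 2.3 + 21)
= -2764.91 / 47.3 = -58.45 mV

-58 mV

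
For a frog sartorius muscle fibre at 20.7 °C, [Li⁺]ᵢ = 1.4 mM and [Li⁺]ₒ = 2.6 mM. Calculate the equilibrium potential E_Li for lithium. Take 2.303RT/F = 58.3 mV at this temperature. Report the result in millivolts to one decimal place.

E = (58.3/z) · log₁₀([Li⁺]_out/[Li⁺]_in) with z = +1.
= (58.3/1) · log₁₀(2.6/1.4) = 58.30 · log₁₀(1.857)
= 58.30 · (0.2688) = 15.67 mV

15.7 mV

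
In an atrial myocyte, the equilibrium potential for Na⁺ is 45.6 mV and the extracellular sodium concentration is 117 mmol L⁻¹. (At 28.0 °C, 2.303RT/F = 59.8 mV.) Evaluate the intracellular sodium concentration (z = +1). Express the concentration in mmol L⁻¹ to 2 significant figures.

Nernst: E = (59.8/1) · log₁₀([out]/[in]), so log₁₀([out]/[in]) = 45.6 × 1 / 59.8 = 0.7625.
[out]/[in] = 10^(0.7625) = 5.788.
[in] = 117 / 5.788 = 20.21 mmol L⁻¹.

20 mmol L⁻¹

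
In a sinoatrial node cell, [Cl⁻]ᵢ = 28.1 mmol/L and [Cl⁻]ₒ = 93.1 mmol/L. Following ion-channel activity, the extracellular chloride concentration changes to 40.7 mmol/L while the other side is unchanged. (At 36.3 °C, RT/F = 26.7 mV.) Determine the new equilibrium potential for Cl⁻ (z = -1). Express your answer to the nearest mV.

After the shift: [Cl⁻]_out = 40.7, [Cl⁻]_in = 28.1 mmol/L.
E_new = (26.7/-1)·ln(40.7/28.1) = -26.70 · (0.3705) = -9.89 mV

-10 mV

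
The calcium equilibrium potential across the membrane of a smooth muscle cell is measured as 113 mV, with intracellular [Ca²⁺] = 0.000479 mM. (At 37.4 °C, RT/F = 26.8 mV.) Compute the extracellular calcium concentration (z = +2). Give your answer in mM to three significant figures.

2.20 mM

Nernst: E = (26.8/2) · ln([out]/[in]), so ln([out]/[in]) = 113.0 × 2 / 26.8 = 8.4328.
[out]/[in] = e^(8.4328) = 4596.
[out] = 4596 × 0.000479 = 2.201 mM.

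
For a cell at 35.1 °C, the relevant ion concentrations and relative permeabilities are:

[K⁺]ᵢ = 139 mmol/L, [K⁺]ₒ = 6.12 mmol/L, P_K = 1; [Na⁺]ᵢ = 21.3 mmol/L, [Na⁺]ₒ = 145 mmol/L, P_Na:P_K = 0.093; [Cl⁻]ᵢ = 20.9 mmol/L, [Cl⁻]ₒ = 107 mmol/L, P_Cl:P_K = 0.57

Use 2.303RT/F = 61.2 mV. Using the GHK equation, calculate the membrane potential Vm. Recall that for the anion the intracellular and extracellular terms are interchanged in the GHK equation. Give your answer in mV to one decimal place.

Vm = 61.2 · log₁₀[(Σ P·[cation]ₒ + Σ P·[anion]ᵢ) / (Σ P·[cation]ᵢ + Σ P·[anion]ₒ)]
Numerator = 1×6.12 + 0.093×145 + 0.57×20.9 = 31.52
Denominator = 1×139 + 0.093×21.3 + 0.57×107 = 202
Vm = 61.2 · log₁₀(0.15605) = 61.2 × (-0.8067) = -49.37 mV

-49.4 mV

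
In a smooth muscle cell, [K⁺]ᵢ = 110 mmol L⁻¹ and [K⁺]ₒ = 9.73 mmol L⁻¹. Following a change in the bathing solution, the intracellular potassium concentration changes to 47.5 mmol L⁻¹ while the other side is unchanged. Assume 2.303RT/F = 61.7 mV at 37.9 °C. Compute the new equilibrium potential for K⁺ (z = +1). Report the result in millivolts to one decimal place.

-42.5 mV

After the shift: [K⁺]_out = 9.73, [K⁺]_in = 47.5 mmol L⁻¹.
E_new = (61.7/1)·log₁₀(9.73/47.5) = 61.70 · (-0.6886) = -42.49 mV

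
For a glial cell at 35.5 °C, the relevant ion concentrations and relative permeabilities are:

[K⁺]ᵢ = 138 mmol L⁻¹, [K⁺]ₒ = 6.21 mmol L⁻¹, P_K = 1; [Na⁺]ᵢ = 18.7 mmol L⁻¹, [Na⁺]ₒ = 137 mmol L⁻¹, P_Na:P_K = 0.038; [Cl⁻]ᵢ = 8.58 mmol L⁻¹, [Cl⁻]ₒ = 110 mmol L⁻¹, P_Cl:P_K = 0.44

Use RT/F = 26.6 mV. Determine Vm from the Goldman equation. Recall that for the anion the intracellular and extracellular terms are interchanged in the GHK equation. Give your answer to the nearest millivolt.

Vm = 26.6 · ln[(Σ P·[cation]ₒ + Σ P·[anion]ᵢ) / (Σ P·[cation]ᵢ + Σ P·[anion]ₒ)]
Numerator = 1×6.21 + 0.038×137 + 0.44×8.58 = 15.19
Denominator = 1×138 + 0.038×18.7 + 0.44×110 = 187.1
Vm = 26.6 · ln(0.081188) = 26.6 × (-2.5110) = -66.79 mV

-67 mV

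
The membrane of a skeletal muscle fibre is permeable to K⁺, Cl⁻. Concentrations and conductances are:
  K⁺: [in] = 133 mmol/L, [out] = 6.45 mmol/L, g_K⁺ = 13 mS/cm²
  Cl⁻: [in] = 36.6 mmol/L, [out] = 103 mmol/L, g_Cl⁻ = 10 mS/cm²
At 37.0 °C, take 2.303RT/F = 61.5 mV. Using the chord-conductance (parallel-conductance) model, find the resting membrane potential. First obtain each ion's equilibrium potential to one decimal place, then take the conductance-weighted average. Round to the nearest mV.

-58 mV

E_K⁺ = (61.5/1)·log₁₀(6.45/133) = -80.8 mV
E_Cl⁻ = (61.5/-1)·log₁₀(103/36.6) = -27.6 mV
Vm = (Σ gᵢEᵢ)/(Σ gᵢ) = (13·-80.8 + 10·-27.6) / (13 + 10)
= -1326.40 / 23 = -57.67 mV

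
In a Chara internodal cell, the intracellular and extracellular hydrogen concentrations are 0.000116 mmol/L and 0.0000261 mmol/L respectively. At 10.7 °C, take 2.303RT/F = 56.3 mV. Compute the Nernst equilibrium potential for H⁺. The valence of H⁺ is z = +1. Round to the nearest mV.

E = (56.3/z) · log₁₀([H⁺]_out/[H⁺]_in) with z = +1.
= (56.3/1) · log₁₀(0.0000261/0.000116) = 56.30 · log₁₀(0.225)
= 56.30 · (-0.6478) = -36.47 mV

-36 mV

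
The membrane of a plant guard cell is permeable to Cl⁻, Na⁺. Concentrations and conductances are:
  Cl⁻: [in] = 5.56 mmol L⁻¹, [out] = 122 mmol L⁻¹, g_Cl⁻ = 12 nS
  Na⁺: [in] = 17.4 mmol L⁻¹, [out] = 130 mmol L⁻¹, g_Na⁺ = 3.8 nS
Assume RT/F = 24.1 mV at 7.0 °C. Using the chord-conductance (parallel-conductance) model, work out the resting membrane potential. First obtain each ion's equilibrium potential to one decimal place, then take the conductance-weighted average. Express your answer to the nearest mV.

E_Cl⁻ = (24.1/-1)·ln(122/5.56) = -74.4 mV
E_Na⁺ = (24.1/1)·ln(130/17.4) = 48.5 mV
Vm = (Σ gᵢEᵢ)/(Σ gᵢ) = (12·-74.4 + 3.8·48.5) / (12 + 3.8)
= -708.50 / 15.8 = -44.84 mV

-45 mV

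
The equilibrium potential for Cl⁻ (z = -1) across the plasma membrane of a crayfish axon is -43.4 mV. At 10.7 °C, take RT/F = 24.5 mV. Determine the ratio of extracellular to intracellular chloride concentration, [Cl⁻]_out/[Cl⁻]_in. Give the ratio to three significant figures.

ln([out]/[in]) = E·z/(24.5) = -43.4 × -1 / 24.5 = 1.7714
[out]/[in] = e^(1.7714) = 5.879

5.88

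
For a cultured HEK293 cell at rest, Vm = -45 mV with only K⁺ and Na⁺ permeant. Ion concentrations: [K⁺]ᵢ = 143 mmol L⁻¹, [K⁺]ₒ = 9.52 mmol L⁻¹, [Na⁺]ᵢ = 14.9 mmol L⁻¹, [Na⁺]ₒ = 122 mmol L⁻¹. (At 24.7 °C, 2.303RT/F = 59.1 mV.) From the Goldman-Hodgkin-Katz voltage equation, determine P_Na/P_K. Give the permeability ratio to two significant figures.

Let α = P_Na/P_K. GHK: Vm = 59.1·log₁₀[(Kₒ + α·Naₒ)/(Kᵢ + α·Naᵢ)].
10^(Vm/59.1) = 10^(-45.0/59.1) = 0.17321
So 0.17321·(Kᵢ + α·Naᵢ) = Kₒ + α·Naₒ → α = (0.17321·143.0 − 9.52) / (122.0 − 0.17321·14.9)
α = (24.77 − 9.52) / (122.0 − 2.581) = 15.25/119.4 = 0.1277

0.13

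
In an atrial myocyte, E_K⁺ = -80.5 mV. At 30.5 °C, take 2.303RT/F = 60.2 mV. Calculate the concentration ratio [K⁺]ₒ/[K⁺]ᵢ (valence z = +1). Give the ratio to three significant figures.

0.0460

log₁₀([out]/[in]) = E·z/(60.2) = -80.5 × 1 / 60.2 = -1.3372
[out]/[in] = 10^(-1.3372) = 0.046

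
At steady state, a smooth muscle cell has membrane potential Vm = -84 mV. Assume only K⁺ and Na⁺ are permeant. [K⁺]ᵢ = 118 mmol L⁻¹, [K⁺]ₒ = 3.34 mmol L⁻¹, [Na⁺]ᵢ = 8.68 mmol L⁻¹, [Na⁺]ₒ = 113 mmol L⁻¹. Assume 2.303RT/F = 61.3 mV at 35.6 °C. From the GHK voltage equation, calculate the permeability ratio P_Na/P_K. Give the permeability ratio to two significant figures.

0.015

Let α = P_Na/P_K. GHK: Vm = 61.3·log₁₀[(Kₒ + α·Naₒ)/(Kᵢ + α·Naᵢ)].
10^(Vm/61.3) = 10^(-84.0/61.3) = 0.042628
So 0.042628·(Kᵢ + α·Naᵢ) = Kₒ + α·Naₒ → α = (0.042628·118.0 − 3.34) / (113.0 − 0.042628·8.68)
α = (5.03 − 3.34) / (113.0 − 0.37) = 1.69/112.6 = 0.01501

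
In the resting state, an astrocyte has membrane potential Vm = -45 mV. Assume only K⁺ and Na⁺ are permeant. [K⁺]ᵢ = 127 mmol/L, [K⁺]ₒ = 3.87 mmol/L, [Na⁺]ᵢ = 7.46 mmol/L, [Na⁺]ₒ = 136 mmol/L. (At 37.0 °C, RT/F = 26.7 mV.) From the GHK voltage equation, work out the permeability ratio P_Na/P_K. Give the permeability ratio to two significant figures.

Let α = P_Na/P_K. GHK: Vm = 26.7·ln[(Kₒ + α·Naₒ)/(Kᵢ + α·Naᵢ)].
e^(Vm/26.7) = e^(-45.0/26.7) = 0.18537
So 0.18537·(Kᵢ + α·Naᵢ) = Kₒ + α·Naₒ → α = (0.18537·127.0 − 3.87) / (136.0 − 0.18537·7.46)
α = (23.54 − 3.87) / (136.0 − 1.383) = 19.67/134.6 = 0.1461

0.15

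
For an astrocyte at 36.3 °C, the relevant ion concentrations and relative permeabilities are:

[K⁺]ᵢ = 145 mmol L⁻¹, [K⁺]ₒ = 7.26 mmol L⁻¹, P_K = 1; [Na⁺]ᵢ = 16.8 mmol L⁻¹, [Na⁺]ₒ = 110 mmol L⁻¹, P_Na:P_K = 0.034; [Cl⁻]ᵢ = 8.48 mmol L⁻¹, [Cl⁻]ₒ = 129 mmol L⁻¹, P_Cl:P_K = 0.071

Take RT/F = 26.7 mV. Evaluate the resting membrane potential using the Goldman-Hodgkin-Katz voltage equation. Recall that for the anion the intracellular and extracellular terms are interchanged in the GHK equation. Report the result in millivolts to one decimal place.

Vm = 26.7 · ln[(Σ P·[cation]ₒ + Σ P·[anion]ᵢ) / (Σ P·[cation]ᵢ + Σ P·[anion]ₒ)]
Numerator = 1×7.26 + 0.034×110 + 0.071×8.48 = 11.6
Denominator = 1×145 + 0.034×16.8 + 0.071×129 = 154.7
Vm = 26.7 · ln(0.074983) = 26.7 × (-2.5905) = -69.17 mV

-69.2 mV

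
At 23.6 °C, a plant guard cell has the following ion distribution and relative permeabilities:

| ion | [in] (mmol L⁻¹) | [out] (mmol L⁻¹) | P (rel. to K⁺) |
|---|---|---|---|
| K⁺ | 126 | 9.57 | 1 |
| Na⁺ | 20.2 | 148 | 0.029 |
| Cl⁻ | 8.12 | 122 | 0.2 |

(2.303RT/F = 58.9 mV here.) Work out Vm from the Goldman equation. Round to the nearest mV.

Vm = 58.9 · log₁₀[(Σ P·[cation]ₒ + Σ P·[anion]ᵢ) / (Σ P·[cation]ᵢ + Σ P·[anion]ₒ)]
Numerator = 1×9.57 + 0.029×148 + 0.2×8.12 = 15.49
Denominator = 1×126 + 0.029×20.2 + 0.2×122 = 151
Vm = 58.9 · log₁₀(0.10257) = 58.9 × (-0.9890) = -58.25 mV

-58 mV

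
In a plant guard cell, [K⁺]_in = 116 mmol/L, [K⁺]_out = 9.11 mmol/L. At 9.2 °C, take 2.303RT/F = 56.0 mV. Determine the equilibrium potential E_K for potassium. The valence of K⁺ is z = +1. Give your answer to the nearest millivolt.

-62 mV

E = (56.0/z) · log₁₀([K⁺]_out/[K⁺]_in) with z = +1.
= (56.0/1) · log₁₀(9.11/116) = 56.00 · log₁₀(0.07853)
= 56.00 · (-1.1049) = -61.88 mV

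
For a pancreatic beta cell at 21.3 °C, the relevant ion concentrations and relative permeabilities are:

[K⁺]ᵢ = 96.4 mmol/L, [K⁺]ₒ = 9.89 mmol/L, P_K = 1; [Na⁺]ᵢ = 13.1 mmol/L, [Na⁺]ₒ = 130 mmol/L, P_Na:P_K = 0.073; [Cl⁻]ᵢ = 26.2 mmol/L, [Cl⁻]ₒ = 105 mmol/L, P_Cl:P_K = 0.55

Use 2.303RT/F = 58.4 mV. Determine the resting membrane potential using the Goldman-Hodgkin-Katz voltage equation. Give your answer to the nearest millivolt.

-39 mV

Vm = 58.4 · log₁₀[(Σ P·[cation]ₒ + Σ P·[anion]ᵢ) / (Σ P·[cation]ᵢ + Σ P·[anion]ₒ)]
Numerator = 1×9.89 + 0.073×130 + 0.55×26.2 = 33.79
Denominator = 1×96.4 + 0.073×13.1 + 0.55×105 = 155.1
Vm = 58.4 · log₁₀(0.21785) = 58.4 × (-0.6618) = -38.65 mV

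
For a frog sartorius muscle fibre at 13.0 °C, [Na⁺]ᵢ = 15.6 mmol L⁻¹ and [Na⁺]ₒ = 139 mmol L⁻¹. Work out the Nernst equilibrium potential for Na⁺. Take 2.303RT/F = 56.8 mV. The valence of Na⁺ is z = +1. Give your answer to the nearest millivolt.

54 mV

E = (56.8/z) · log₁₀([Na⁺]_out/[Na⁺]_in) with z = +1.
= (56.8/1) · log₁₀(139/15.6) = 56.80 · log₁₀(8.91)
= 56.80 · (0.9499) = 53.95 mV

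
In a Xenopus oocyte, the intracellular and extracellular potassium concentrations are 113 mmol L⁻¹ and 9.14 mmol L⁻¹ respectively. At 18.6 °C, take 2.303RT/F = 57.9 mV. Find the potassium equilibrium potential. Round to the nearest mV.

E = (57.9/z) · log₁₀([K⁺]_out/[K⁺]_in) with z = +1.
= (57.9/1) · log₁₀(9.14/113) = 57.90 · log₁₀(0.08088)
= 57.90 · (-1.0921) = -63.23 mV

-63 mV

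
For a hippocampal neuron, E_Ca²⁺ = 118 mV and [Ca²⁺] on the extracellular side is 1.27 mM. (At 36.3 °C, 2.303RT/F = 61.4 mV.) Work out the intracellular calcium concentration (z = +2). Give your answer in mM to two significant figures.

Nernst: E = (61.4/2) · log₁₀([out]/[in]), so log₁₀([out]/[in]) = 118.0 × 2 / 61.4 = 3.8436.
[out]/[in] = 10^(3.8436) = 6977.
[in] = 1.27 / 6977 = 0.000182 mM.

0.00018 mM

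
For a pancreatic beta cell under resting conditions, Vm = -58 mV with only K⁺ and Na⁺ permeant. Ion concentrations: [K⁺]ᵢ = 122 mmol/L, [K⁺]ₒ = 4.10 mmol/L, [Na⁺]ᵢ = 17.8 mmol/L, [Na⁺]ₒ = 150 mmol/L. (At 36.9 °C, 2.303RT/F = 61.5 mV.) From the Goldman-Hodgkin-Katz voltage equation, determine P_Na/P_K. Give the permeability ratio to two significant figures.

0.066

Let α = P_Na/P_K. GHK: Vm = 61.5·log₁₀[(Kₒ + α·Naₒ)/(Kᵢ + α·Naᵢ)].
10^(Vm/61.5) = 10^(-58.0/61.5) = 0.114
So 0.114·(Kᵢ + α·Naᵢ) = Kₒ + α·Naₒ → α = (0.114·122.0 − 4.1) / (150.0 − 0.114·17.8)
α = (13.91 − 4.1) / (150.0 − 2.029) = 9.808/148 = 0.06628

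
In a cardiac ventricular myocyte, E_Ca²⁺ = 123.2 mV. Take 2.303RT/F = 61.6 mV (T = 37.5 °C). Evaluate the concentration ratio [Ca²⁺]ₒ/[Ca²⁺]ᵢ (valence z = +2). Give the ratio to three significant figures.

log₁₀([out]/[in]) = E·z/(61.6) = 123.2 × 2 / 61.6 = 4.0000
[out]/[in] = 10^(4.0000) = 1e+04

10000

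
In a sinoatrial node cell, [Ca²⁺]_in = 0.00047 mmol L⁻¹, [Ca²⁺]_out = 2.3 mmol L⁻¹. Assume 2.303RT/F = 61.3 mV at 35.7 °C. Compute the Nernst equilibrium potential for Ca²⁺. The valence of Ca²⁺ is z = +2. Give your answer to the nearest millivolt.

E = (61.3/z) · log₁₀([Ca²⁺]_out/[Ca²⁺]_in) with z = +2.
= (61.3/2) · log₁₀(2.3/0.00047) = 30.65 · log₁₀(4894)
= 30.65 · (3.6896) = 113.09 mV

113 mV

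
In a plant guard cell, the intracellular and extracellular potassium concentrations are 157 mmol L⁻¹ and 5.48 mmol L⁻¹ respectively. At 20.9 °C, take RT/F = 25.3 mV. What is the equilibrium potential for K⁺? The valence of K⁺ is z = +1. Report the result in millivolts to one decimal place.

E = (25.3/z) · ln([K⁺]_out/[K⁺]_in) with z = +1.
= (25.3/1) · ln(5.48/157) = 25.30 · ln(0.0349)
= 25.30 · (-3.3551) = -84.89 mV

-84.9 mV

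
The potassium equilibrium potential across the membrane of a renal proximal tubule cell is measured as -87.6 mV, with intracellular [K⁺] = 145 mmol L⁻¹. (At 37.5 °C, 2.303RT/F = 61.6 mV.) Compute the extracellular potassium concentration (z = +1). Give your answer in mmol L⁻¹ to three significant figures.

Nernst: E = (61.6/1) · log₁₀([out]/[in]), so log₁₀([out]/[in]) = -87.6 × 1 / 61.6 = -1.4221.
[out]/[in] = 10^(-1.4221) = 0.03784.
[out] = 0.03784 × 145 = 5.486 mmol L⁻¹.

5.49 mmol L⁻¹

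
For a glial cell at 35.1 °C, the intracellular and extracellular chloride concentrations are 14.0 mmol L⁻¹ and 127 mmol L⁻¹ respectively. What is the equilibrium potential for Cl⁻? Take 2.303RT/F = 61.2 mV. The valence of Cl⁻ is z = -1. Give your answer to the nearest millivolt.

E = (61.2/z) · log₁₀([Cl⁻]_out/[Cl⁻]_in) with z = -1.
For an anion, dividing by z = -1 reverses the sign.
= (61.2/-1) · log₁₀(127/14.0) = -61.20 · log₁₀(9.071)
= -61.20 · (0.9577) = -58.61 mV

-59 mV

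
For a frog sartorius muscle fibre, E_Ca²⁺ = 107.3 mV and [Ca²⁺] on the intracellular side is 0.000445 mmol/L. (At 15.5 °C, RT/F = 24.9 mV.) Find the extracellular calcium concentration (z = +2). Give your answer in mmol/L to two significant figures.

2.5 mmol/L

Nernst: E = (24.9/2) · ln([out]/[in]), so ln([out]/[in]) = 107.3 × 2 / 24.9 = 8.6185.
[out]/[in] = e^(8.6185) = 5533.
[out] = 5533 × 0.000445 = 2.462 mmol/L.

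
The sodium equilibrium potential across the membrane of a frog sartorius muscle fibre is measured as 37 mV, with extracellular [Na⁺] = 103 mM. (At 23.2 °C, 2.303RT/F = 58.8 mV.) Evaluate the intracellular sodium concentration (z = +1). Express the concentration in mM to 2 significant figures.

24 mM

Nernst: E = (58.8/1) · log₁₀([out]/[in]), so log₁₀([out]/[in]) = 37.0 × 1 / 58.8 = 0.6293.
[out]/[in] = 10^(0.6293) = 4.258.
[in] = 103 / 4.258 = 24.19 mM.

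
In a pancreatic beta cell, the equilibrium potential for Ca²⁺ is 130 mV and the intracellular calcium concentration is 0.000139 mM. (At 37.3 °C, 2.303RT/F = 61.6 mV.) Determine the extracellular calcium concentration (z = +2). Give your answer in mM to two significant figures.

2.3 mM

Nernst: E = (61.6/2) · log₁₀([out]/[in]), so log₁₀([out]/[in]) = 130.0 × 2 / 61.6 = 4.2208.
[out]/[in] = 10^(4.2208) = 1.663e+04.
[out] = 1.663e+04 × 0.000139 = 2.311 mM.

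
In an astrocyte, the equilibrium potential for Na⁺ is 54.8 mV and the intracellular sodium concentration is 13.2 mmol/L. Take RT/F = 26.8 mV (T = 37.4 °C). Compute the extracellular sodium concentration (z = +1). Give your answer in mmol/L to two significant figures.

100 mmol/L

Nernst: E = (26.8/1) · ln([out]/[in]), so ln([out]/[in]) = 54.8 × 1 / 26.8 = 2.0448.
[out]/[in] = e^(2.0448) = 7.727.
[out] = 7.727 × 13.2 = 102 mmol/L.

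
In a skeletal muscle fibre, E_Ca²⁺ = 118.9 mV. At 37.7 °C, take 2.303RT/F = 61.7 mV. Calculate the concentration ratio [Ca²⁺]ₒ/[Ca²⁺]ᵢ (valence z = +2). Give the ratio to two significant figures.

log₁₀([out]/[in]) = E·z/(61.7) = 118.9 × 2 / 61.7 = 3.8541
[out]/[in] = 10^(3.8541) = 7147

7100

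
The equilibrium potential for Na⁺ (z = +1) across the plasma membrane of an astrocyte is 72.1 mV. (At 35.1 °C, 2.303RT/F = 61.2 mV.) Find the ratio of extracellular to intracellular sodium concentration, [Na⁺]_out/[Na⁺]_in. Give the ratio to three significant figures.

15.1

log₁₀([out]/[in]) = E·z/(61.2) = 72.1 × 1 / 61.2 = 1.1781
[out]/[in] = 10^(1.1781) = 15.07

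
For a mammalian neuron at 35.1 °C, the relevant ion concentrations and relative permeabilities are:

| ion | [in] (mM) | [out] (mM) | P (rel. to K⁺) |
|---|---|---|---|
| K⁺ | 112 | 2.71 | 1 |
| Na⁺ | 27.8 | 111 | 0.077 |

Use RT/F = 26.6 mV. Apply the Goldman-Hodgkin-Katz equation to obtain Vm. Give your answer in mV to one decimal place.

-61.6 mV

Vm = 26.6 · ln[(Σ P·[cation]ₒ + Σ P·[anion]ᵢ) / (Σ P·[cation]ᵢ + Σ P·[anion]ₒ)]
Numerator = 1×2.71 + 0.077×111 = 11.26
Denominator = 1×112 + 0.077×27.8 = 114.1
Vm = 26.6 · ln(0.098624) = 26.6 × (-2.3164) = -61.62 mV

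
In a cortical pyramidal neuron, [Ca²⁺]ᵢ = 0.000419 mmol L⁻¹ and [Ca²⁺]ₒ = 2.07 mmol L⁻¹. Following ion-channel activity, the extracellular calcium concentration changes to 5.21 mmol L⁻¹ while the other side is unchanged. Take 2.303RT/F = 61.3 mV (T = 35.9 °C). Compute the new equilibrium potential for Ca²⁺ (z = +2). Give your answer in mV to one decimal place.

After the shift: [Ca²⁺]_out = 5.21, [Ca²⁺]_in = 0.000419 mmol L⁻¹.
E_new = (61.3/2)·log₁₀(5.21/0.000419) = 30.65 · (4.0946) = 125.50 mV

125.5 mV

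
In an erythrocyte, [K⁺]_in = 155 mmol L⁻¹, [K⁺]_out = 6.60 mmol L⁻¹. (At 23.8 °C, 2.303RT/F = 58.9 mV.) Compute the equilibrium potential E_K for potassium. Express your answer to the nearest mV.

-81 mV

E = (58.9/z) · log₁₀([K⁺]_out/[K⁺]_in) with z = +1.
= (58.9/1) · log₁₀(6.60/155) = 58.90 · log₁₀(0.04258)
= 58.90 · (-1.3708) = -80.74 mV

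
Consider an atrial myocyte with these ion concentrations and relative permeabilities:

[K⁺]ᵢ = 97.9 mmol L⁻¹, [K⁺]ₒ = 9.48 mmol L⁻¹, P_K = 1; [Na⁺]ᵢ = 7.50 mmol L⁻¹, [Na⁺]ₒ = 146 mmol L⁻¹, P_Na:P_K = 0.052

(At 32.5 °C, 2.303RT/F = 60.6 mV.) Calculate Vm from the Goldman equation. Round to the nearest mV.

Vm = 60.6 · log₁₀[(Σ P·[cation]ₒ + Σ P·[anion]ᵢ) / (Σ P·[cation]ᵢ + Σ P·[anion]ₒ)]
Numerator = 1×9.48 + 0.052×146 = 17.07
Denominator = 1×97.9 + 0.052×7.50 = 98.29
Vm = 60.6 · log₁₀(0.17369) = 60.6 × (-0.7602) = -46.07 mV

-46 mV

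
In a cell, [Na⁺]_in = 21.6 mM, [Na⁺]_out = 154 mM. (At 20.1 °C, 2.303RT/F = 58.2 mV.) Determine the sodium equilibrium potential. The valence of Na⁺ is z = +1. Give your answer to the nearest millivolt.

E = (58.2/z) · log₁₀([Na⁺]_out/[Na⁺]_in) with z = +1.
= (58.2/1) · log₁₀(154/21.6) = 58.20 · log₁₀(7.13)
= 58.20 · (0.8531) = 49.65 mV

50 mV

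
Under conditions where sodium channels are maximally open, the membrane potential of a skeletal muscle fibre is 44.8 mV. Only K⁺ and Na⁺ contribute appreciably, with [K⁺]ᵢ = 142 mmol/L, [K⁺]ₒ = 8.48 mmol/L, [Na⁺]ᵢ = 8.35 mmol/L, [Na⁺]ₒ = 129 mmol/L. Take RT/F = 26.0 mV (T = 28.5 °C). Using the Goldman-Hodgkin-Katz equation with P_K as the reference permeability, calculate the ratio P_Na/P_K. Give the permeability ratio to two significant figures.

Let α = P_Na/P_K. GHK: Vm = 26.0·ln[(Kₒ + α·Naₒ)/(Kᵢ + α·Naᵢ)].
e^(Vm/26.0) = e^(44.8/26.0) = 5.6017
So 5.6017·(Kᵢ + α·Naᵢ) = Kₒ + α·Naₒ → α = (5.6017·142.0 − 8.48) / (129.0 − 5.6017·8.35)
α = (795.4 − 8.48) / (129.0 − 46.77) = 787/82.23 = 9.571

9.6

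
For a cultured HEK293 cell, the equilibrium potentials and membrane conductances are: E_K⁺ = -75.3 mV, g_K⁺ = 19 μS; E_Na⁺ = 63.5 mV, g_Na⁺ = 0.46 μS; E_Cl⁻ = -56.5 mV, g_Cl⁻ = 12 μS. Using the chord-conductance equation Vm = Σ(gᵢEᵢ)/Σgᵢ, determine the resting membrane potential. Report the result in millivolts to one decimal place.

-66.1 mV

Σ gᵢEᵢ = 19·(-75.3) + 0.46·(63.5) + 12·(-56.5) = -2079.49
Σ gᵢ = 19 + 0.46 + 12 = 31.46
Vm = -2079.49 / 31.46 = -66.10 mV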